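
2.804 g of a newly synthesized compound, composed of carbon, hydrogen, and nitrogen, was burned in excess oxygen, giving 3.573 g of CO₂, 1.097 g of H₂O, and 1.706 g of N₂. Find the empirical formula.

mol C = 3.573 g CO₂ ÷ 44.009 g/mol = 0.081188 mol
mol H = 2 × 1.097 g H₂O ÷ 18.015 g/mol = 0.12179 mol
mol N = 2 × 1.706 g N₂ ÷ 28.014 g/mol = 0.12180 mol
Divide by the smallest (0.081188 mol): C 1.000, H 1.500, N 1.500
Multiplying each by 2 gives whole numbers: C 2.00, H 3.00, N 3.00

C2H3N3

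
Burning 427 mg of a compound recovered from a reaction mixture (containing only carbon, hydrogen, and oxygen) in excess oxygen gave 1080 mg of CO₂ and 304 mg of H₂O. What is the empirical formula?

mol C = 1.08 g CO₂ ÷ 44.009 g/mol = 0.02454 mol
mol H = 2 × 0.304 g H₂O ÷ 18.015 g/mol = 0.03375 mol
mass O = 0.427 − (0.2948 + 0.03402) = 0.09823 g → mol O = 0.09823 ÷ 15.999 = 0.006139 mol
Divide by the smallest (0.006139 mol): C 3.997, H 5.497, O 1.000
Multiplying each by 2 gives whole numbers: C 7.99, H 10.99, O 2.00

C8H11O2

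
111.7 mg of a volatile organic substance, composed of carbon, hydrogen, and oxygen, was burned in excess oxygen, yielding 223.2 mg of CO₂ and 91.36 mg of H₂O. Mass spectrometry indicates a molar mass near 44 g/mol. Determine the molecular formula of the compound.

C2H4O

mol C = 0.2232 g CO₂ ÷ 44.009 g/mol = 0.0050717 mol
mol H = 2 × 0.09136 g H₂O ÷ 18.015 g/mol = 0.010143 mol
mass O = 0.1117 − (0.060916 + 0.010224) = 0.040560 g → mol O = 0.040560 ÷ 15.999 = 0.0025352 mol
Divide by the smallest (0.0025352 mol): C 2.001, H 4.001, O 1.000
Empirical formula: C2H4O
Empirical-formula mass = 44.05 g/mol; 44 ÷ 44.05 ≈ 1, so the molecular formula is C2H4O.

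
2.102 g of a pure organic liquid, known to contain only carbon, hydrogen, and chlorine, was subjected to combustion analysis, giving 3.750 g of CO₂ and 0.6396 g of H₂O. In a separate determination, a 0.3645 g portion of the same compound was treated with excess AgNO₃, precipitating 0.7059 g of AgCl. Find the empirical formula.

mol C = 3.750 g CO₂ ÷ 44.009 g/mol = 0.085210 mol
mol H = 2 × 0.6396 g H₂O ÷ 18.015 g/mol = 0.071007 mol
From the AgCl data: mol Cl per gram of compound = (0.7059 ÷ 143.318) ÷ 0.3645 = 0.013513 mol/g, so in the 2.102 g combustion sample mol Cl = 0.028404 mol
Divide by the smallest (0.028404 mol): C 3.000, H 2.500, Cl 1.000
Multiplying each by 2 gives whole numbers: C 6.00, H 5.00, Cl 2.00

C6H5Cl2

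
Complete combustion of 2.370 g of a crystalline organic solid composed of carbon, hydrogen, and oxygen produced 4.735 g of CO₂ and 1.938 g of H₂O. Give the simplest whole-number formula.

mol C = 4.735 g CO₂ ÷ 44.009 g/mol = 0.10759 mol
mol H = 2 × 1.938 g H₂O ÷ 18.015 g/mol = 0.21515 mol
mass O = 2.370 − (1.2923 + 0.21688) = 0.86084 g → mol O = 0.86084 ÷ 15.999 = 0.053806 mol
Divide by the smallest (0.053806 mol): C 2.000, H 3.999, O 1.000

C2H4O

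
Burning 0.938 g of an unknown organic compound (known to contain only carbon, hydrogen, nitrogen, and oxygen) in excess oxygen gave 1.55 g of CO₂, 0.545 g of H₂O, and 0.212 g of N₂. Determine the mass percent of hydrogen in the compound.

mol C = 1.55 g CO₂ ÷ 44.009 g/mol = 0.03522 mol
mol H = 2 × 0.545 g H₂O ÷ 18.015 g/mol = 0.06051 mol
mol N = 2 × 0.212 g N₂ ÷ 28.014 g/mol = 0.01514 mol
mass O = 0.938 − (0.4230 + 0.06099 + 0.2120) = 0.2420 g → mol O = 0.2420 ÷ 15.999 = 0.01512 mol
mass % H = 0.06099 g ÷ 0.938 g × 100%

6.5%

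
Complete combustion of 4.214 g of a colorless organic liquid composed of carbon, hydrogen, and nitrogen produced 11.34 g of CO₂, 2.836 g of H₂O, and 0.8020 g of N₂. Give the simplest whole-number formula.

C9H11N2

mol C = 11.34 g CO₂ ÷ 44.009 g/mol = 0.25767 mol
mol H = 2 × 2.836 g H₂O ÷ 18.015 g/mol = 0.31485 mol
mol N = 2 × 0.8020 g N₂ ÷ 28.014 g/mol = 0.057257 mol
Divide by the smallest (0.057257 mol): C 4.500, H 5.499, N 1.000
Multiplying each by 2 gives whole numbers: C 9.00, H 11.00, N 2.00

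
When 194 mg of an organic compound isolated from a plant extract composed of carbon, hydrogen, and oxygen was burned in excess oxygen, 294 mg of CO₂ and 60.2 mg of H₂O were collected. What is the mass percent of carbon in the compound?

41.4%

mol C = 0.294 g CO₂ ÷ 44.009 g/mol = 0.006680 mol
mol H = 2 × 0.0602 g H₂O ÷ 18.015 g/mol = 0.006683 mol
mass O = 0.194 − (0.08024 + 0.006737) = 0.1070 g → mol O = 0.1070 ÷ 15.999 = 0.006689 mol
mass % C = 0.08024 g ÷ 0.194 g × 100%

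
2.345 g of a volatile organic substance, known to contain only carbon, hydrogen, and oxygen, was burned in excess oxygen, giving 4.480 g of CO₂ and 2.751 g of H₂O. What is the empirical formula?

mol C = 4.480 g CO₂ ÷ 44.009 g/mol = 0.10180 mol
mol H = 2 × 2.751 g H₂O ÷ 18.015 g/mol = 0.30541 mol
mass O = 2.345 − (1.2227 + 0.30786) = 0.81446 g → mol O = 0.81446 ÷ 15.999 = 0.050907 mol
Divide by the smallest (0.050907 mol): C 2.000, H 5.999, O 1.000

C2H6O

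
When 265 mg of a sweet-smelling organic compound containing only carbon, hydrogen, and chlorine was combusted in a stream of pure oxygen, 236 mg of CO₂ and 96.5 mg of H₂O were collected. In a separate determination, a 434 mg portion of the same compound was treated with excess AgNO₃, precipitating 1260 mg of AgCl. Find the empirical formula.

CH2Cl

mol C = 0.236 g CO₂ ÷ 44.009 g/mol = 0.005363 mol
mol H = 2 × 0.0965 g H₂O ÷ 18.015 g/mol = 0.01071 mol
From the AgCl data: mol Cl per gram of compound = (1.26 ÷ 143.318) ÷ 0.434 = 0.02026 mol/g, so in the 0.265 g combustion sample mol Cl = 0.005368 mol
Divide by the smallest (0.005363 mol): C 1.000, H 1.998, Cl 1.001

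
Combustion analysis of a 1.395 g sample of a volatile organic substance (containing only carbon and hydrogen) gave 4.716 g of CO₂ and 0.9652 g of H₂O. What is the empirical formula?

mol C = 4.716 g CO₂ ÷ 44.009 g/mol = 0.10716 mol
mol H = 2 × 0.9652 g H₂O ÷ 18.015 g/mol = 0.10716 mol
Divide by the smallest (0.10716 mol): C 1.000, H 1.000

CH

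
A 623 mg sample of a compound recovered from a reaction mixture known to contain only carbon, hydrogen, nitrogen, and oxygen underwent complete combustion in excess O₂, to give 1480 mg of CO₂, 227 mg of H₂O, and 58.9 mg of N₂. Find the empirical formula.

mol C = 1.48 g CO₂ ÷ 44.009 g/mol = 0.03363 mol
mol H = 2 × 0.227 g H₂O ÷ 18.015 g/mol = 0.02520 mol
mol N = 2 × 0.0589 g N₂ ÷ 28.014 g/mol = 0.004205 mol
mass O = 0.623 − (0.4039 + 0.02540 + 0.05890) = 0.1348 g → mol O = 0.1348 ÷ 15.999 = 0.008424 mol
Divide by the smallest (0.004205 mol): C 7.997, H 5.993, N 1.000, O 2.003

C8H6NO2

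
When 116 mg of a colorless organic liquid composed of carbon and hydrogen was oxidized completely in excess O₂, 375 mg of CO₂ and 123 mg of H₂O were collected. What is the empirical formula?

mol C = 0.375 g CO₂ ÷ 44.009 g/mol = 0.008521 mol
mol H = 2 × 0.123 g H₂O ÷ 18.015 g/mol = 0.01366 mol
Divide by the smallest (0.008521 mol): C 1.000, H 1.603
Multiplying each by 5 gives whole numbers: C 5.00, H 8.01

C5H8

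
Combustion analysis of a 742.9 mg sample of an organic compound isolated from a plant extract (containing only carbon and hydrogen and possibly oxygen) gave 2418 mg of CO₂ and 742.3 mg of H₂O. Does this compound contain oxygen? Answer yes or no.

no

mol C = 2.418 g CO₂ ÷ 44.009 g/mol = 0.054943 mol
mol H = 2 × 0.7423 g H₂O ÷ 18.015 g/mol = 0.082409 mol
C and H together account for 0.74299 g — essentially the entire 0.7429 g sample — so the compound contains no oxygen.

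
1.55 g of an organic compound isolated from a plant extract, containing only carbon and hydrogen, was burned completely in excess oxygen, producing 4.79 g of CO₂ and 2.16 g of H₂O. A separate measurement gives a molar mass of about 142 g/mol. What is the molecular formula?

mol C = 4.79 g CO₂ ÷ 44.009 g/mol = 0.1088 mol
mol H = 2 × 2.16 g H₂O ÷ 18.015 g/mol = 0.2398 mol
Divide by the smallest (0.1088 mol): C 1.000, H 2.203
Multiplying each by 5 gives whole numbers: C 5.00, H 11.02
Empirical formula: C5H11
Empirical-formula mass = 71.14 g/mol; 142 ÷ 71.14 ≈ 2, so the molecular formula is C10H22.

C10H22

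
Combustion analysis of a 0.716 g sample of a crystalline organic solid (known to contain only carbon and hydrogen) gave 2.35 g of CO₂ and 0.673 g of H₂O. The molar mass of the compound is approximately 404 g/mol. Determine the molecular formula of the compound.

mol C = 2.35 g CO₂ ÷ 44.009 g/mol = 0.05340 mol
mol H = 2 × 0.673 g H₂O ÷ 18.015 g/mol = 0.07472 mol
Divide by the smallest (0.05340 mol): C 1.000, H 1.399
Multiplying each by 5 gives whole numbers: C 5.00, H 7.00
Empirical formula: C5H7
Empirical-formula mass = 67.11 g/mol; 404 ÷ 67.11 ≈ 6, so the molecular formula is C30H42.

C30H42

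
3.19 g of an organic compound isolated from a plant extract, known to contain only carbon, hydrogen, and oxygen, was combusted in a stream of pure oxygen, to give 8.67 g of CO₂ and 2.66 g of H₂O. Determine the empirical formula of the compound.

mol C = 8.67 g CO₂ ÷ 44.009 g/mol = 0.1970 mol
mol H = 2 × 2.66 g H₂O ÷ 18.015 g/mol = 0.2953 mol
mass O = 3.19 − (2.366 + 0.2977) = 0.5261 g → mol O = 0.5261 ÷ 15.999 = 0.03288 mol
Divide by the smallest (0.03288 mol): C 5.991, H 8.981, O 1.000

C6H9O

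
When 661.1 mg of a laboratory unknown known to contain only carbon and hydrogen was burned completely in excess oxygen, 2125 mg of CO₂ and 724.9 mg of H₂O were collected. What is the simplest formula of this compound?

C3H5

mol C = 2.125 g CO₂ ÷ 44.009 g/mol = 0.048286 mol
mol H = 2 × 0.7249 g H₂O ÷ 18.015 g/mol = 0.080477 mol
Divide by the smallest (0.048286 mol): C 1.000, H 1.667
Multiplying each by 3 gives whole numbers: C 3.00, H 5.00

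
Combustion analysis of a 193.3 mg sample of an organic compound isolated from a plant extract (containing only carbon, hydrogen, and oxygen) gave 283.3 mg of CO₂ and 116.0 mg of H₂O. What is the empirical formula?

CH2O

mol C = 0.2833 g CO₂ ÷ 44.009 g/mol = 0.0064373 mol
mol H = 2 × 0.1160 g H₂O ÷ 18.015 g/mol = 0.012878 mol
mass O = 0.1933 − (0.077319 + 0.012981) = 0.10300 g → mol O = 0.10300 ÷ 15.999 = 0.0064379 mol
Divide by the smallest (0.0064373 mol): C 1.000, H 2.001, O 1.000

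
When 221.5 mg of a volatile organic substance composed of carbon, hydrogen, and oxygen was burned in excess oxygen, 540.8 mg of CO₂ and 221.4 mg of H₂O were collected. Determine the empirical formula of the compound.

C4H8O

mol C = 0.5408 g CO₂ ÷ 44.009 g/mol = 0.012288 mol
mol H = 2 × 0.2214 g H₂O ÷ 18.015 g/mol = 0.024580 mol
mass O = 0.2215 − (0.14760 + 0.024776) = 0.049128 g → mol O = 0.049128 ÷ 15.999 = 0.0030707 mol
Divide by the smallest (0.0030707 mol): C 4.002, H 8.005, O 1.000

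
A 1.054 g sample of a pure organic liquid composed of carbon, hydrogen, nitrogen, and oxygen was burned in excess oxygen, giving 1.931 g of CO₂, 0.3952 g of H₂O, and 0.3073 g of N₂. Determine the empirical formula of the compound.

mol C = 1.931 g CO₂ ÷ 44.009 g/mol = 0.043877 mol
mol H = 2 × 0.3952 g H₂O ÷ 18.015 g/mol = 0.043875 mol
mol N = 2 × 0.3073 g N₂ ÷ 28.014 g/mol = 0.021939 mol
mass O = 1.054 − (0.52701 + 0.044226 + 0.30730) = 0.17546 g → mol O = 0.17546 ÷ 15.999 = 0.010967 mol
Divide by the smallest (0.010967 mol): C 4.001, H 4.001, N 2.000, O 1.000

C4H4N2O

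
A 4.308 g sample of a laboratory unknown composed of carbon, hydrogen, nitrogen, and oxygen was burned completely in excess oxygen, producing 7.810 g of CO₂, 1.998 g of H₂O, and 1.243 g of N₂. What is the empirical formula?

C4H5N2O

mol C = 7.810 g CO₂ ÷ 44.009 g/mol = 0.17746 mol
mol H = 2 × 1.998 g H₂O ÷ 18.015 g/mol = 0.22182 mol
mol N = 2 × 1.243 g N₂ ÷ 28.014 g/mol = 0.088741 mol
mass O = 4.308 − (2.1315 + 0.22359 + 1.2430) = 0.70989 g → mol O = 0.70989 ÷ 15.999 = 0.044371 mol
Divide by the smallest (0.044371 mol): C 4.000, H 4.999, N 2.000, O 1.000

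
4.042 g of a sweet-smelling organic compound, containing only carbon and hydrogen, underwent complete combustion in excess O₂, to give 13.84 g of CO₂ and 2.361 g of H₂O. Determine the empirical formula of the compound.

C6H5

mol C = 13.84 g CO₂ ÷ 44.009 g/mol = 0.31448 mol
mol H = 2 × 2.361 g H₂O ÷ 18.015 g/mol = 0.26211 mol
Divide by the smallest (0.26211 mol): C 1.200, H 1.000
Multiplying each by 5 gives whole numbers: C 6.00, H 5.00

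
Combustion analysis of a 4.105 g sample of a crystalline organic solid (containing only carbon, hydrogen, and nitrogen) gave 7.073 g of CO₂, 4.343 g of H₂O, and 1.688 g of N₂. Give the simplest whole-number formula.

mol C = 7.073 g CO₂ ÷ 44.009 g/mol = 0.16072 mol
mol H = 2 × 4.343 g H₂O ÷ 18.015 g/mol = 0.48215 mol
mol N = 2 × 1.688 g N₂ ÷ 28.014 g/mol = 0.12051 mol
Divide by the smallest (0.12051 mol): C 1.334, H 4.001, N 1.000
Multiplying each by 3 gives whole numbers: C 4.00, H 12.00, N 3.00

C4H12N3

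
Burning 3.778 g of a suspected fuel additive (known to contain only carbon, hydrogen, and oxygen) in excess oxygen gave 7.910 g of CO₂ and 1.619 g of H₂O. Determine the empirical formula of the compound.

C2H2O

mol C = 7.910 g CO₂ ÷ 44.009 g/mol = 0.17974 mol
mol H = 2 × 1.619 g H₂O ÷ 18.015 g/mol = 0.17974 mol
mass O = 3.778 − (2.1588 + 0.18118) = 1.4380 g → mol O = 1.4380 ÷ 15.999 = 0.089882 mol
Divide by the smallest (0.089882 mol): C 2.000, H 2.000, O 1.000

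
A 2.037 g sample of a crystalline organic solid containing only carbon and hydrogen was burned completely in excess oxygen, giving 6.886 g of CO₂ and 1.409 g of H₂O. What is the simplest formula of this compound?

mol C = 6.886 g CO₂ ÷ 44.009 g/mol = 0.15647 mol
mol H = 2 × 1.409 g H₂O ÷ 18.015 g/mol = 0.15643 mol
Divide by the smallest (0.15643 mol): C 1.000, H 1.000

CH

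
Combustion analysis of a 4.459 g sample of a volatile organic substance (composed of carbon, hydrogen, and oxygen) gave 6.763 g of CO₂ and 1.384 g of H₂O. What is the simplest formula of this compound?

mol C = 6.763 g CO₂ ÷ 44.009 g/mol = 0.15367 mol
mol H = 2 × 1.384 g H₂O ÷ 18.015 g/mol = 0.15365 mol
mass O = 4.459 − (1.8458 + 0.15488) = 2.4584 g → mol O = 2.4584 ÷ 15.999 = 0.15366 mol
Divide by the smallest (0.15365 mol): C 1.000, H 1.000, O 1.000

CHO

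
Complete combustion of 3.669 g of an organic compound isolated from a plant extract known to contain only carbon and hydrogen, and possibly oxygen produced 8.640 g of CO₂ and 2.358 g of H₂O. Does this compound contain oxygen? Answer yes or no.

yes

mol C = 8.640 g CO₂ ÷ 44.009 g/mol = 0.19632 mol
mol H = 2 × 2.358 g H₂O ÷ 18.015 g/mol = 0.26178 mol
C and H account for only 2.6219 g of the 3.669 g sample; the remaining 1.0471 g must be oxygen.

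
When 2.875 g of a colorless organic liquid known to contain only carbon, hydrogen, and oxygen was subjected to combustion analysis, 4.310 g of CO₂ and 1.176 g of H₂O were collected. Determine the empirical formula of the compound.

mol C = 4.310 g CO₂ ÷ 44.009 g/mol = 0.097935 mol
mol H = 2 × 1.176 g H₂O ÷ 18.015 g/mol = 0.13056 mol
mass O = 2.875 − (1.1763 + 0.13160) = 1.5671 g → mol O = 1.5671 ÷ 15.999 = 0.097950 mol
Divide by the smallest (0.097935 mol): C 1.000, H 1.333, O 1.000
Multiplying each by 3 gives whole numbers: C 3.00, H 4.00, O 3.00

C3H4O3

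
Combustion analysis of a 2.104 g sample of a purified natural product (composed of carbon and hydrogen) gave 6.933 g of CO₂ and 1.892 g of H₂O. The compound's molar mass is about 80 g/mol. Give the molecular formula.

mol C = 6.933 g CO₂ ÷ 44.009 g/mol = 0.15754 mol
mol H = 2 × 1.892 g H₂O ÷ 18.015 g/mol = 0.21005 mol
Divide by the smallest (0.15754 mol): C 1.000, H 1.333
Multiplying each by 3 gives whole numbers: C 3.00, H 4.00
Empirical formula: C3H4
Empirical-formula mass = 40.06 g/mol; 80 ÷ 40.06 ≈ 2, so the molecular formula is C6H8.

C6H8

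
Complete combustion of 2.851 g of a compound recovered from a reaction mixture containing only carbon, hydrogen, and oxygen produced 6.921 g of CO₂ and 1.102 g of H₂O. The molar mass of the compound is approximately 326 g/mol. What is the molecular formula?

mol C = 6.921 g CO₂ ÷ 44.009 g/mol = 0.15726 mol
mol H = 2 × 1.102 g H₂O ÷ 18.015 g/mol = 0.12234 mol
mass O = 2.851 − (1.8889 + 0.12332) = 0.83879 g → mol O = 0.83879 ÷ 15.999 = 0.052428 mol
Divide by the smallest (0.052428 mol): C 3.000, H 2.334, O 1.000
Multiplying each by 3 gives whole numbers: C 9.00, H 7.00, O 3.00
Empirical formula: C9H7O3
Empirical-formula mass = 163.15 g/mol; 326 ÷ 163.15 ≈ 2, so the molecular formula is C18H14O6.

C18H14O6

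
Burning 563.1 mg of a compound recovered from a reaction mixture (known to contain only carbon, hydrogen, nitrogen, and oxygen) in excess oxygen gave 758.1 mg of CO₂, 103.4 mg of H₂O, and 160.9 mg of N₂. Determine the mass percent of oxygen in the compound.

mol C = 0.7581 g CO₂ ÷ 44.009 g/mol = 0.017226 mol
mol H = 2 × 0.1034 g H₂O ÷ 18.015 g/mol = 0.011479 mol
mol N = 2 × 0.1609 g N₂ ÷ 28.014 g/mol = 0.011487 mol
mass O = 0.5631 − (0.20690 + 0.011571 + 0.16090) = 0.18373 g → mol O = 0.18373 ÷ 15.999 = 0.011484 mol
mass % O = 0.18373 g ÷ 0.5631 g × 100%

32.63%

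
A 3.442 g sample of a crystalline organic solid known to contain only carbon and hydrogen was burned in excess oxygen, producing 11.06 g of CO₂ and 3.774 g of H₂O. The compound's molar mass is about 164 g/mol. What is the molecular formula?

mol C = 11.06 g CO₂ ÷ 44.009 g/mol = 0.25131 mol
mol H = 2 × 3.774 g H₂O ÷ 18.015 g/mol = 0.41898 mol
Divide by the smallest (0.25131 mol): C 1.000, H 1.667
Multiplying each by 3 gives whole numbers: C 3.00, H 5.00
Empirical formula: C3H5
Empirical-formula mass = 41.07 g/mol; 164 ÷ 41.07 ≈ 4, so the molecular formula is C12H20.

C12H20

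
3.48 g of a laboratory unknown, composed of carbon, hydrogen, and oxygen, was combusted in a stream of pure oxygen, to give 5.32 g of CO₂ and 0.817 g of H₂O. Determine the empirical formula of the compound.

mol C = 5.32 g CO₂ ÷ 44.009 g/mol = 0.1209 mol
mol H = 2 × 0.817 g H₂O ÷ 18.015 g/mol = 0.09070 mol
mass O = 3.48 − (1.452 + 0.09143) = 1.937 g → mol O = 1.937 ÷ 15.999 = 0.1210 mol
Divide by the smallest (0.09070 mol): C 1.333, H 1.000, O 1.335
Multiplying each by 3 gives whole numbers: C 4.00, H 3.00, O 4.00

C4H3O4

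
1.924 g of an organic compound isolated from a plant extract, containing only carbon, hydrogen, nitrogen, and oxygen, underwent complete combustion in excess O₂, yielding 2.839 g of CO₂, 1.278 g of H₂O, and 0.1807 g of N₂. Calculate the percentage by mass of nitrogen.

mol C = 2.839 g CO₂ ÷ 44.009 g/mol = 0.064510 mol
mol H = 2 × 1.278 g H₂O ÷ 18.015 g/mol = 0.14188 mol
mol N = 2 × 0.1807 g N₂ ÷ 28.014 g/mol = 0.012901 mol
mass O = 1.924 − (0.77482 + 0.14302 + 0.18070) = 0.82546 g → mol O = 0.82546 ÷ 15.999 = 0.051594 mol
mass % N = 0.18070 g ÷ 1.924 g × 100%

9.39%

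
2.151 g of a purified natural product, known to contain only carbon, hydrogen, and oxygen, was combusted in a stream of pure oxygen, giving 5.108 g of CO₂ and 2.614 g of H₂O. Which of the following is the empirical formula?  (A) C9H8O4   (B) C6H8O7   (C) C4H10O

(C) C4H10O

mol C = 5.108 g CO₂ ÷ 44.009 g/mol = 0.11607 mol
mol H = 2 × 2.614 g H₂O ÷ 18.015 g/mol = 0.29020 mol
mass O = 2.151 − (1.3941 + 0.29252) = 0.46439 g → mol O = 0.46439 ÷ 15.999 = 0.029026 mol
Divide by the smallest (0.029026 mol): C 3.999, H 9.998, O 1.000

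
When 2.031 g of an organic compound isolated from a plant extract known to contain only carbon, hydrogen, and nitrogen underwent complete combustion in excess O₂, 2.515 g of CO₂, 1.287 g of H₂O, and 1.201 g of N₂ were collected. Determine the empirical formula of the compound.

mol C = 2.515 g CO₂ ÷ 44.009 g/mol = 0.057147 mol
mol H = 2 × 1.287 g H₂O ÷ 18.015 g/mol = 0.14288 mol
mol N = 2 × 1.201 g N₂ ÷ 28.014 g/mol = 0.085743 mol
Divide by the smallest (0.057147 mol): C 1.000, H 2.500, N 1.500
Multiplying each by 2 gives whole numbers: C 2.00, H 5.00, N 3.00

C2H5N3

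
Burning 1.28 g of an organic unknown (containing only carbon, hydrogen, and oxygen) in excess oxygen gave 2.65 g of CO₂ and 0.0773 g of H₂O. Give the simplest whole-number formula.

mol C = 2.65 g CO₂ ÷ 44.009 g/mol = 0.06021 mol
mol H = 2 × 0.0773 g H₂O ÷ 18.015 g/mol = 0.008582 mol
mass O = 1.28 − (0.7232 + 0.008650) = 0.5481 g → mol O = 0.5481 ÷ 15.999 = 0.03426 mol
Divide by the smallest (0.008582 mol): C 7.017, H 1.000, O 3.992

C7HO4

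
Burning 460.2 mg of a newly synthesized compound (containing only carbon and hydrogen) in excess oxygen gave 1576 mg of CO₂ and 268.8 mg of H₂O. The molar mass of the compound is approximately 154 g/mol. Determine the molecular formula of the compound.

mol C = 1.576 g CO₂ ÷ 44.009 g/mol = 0.035811 mol
mol H = 2 × 0.2688 g H₂O ÷ 18.015 g/mol = 0.029842 mol
Divide by the smallest (0.029842 mol): C 1.200, H 1.000
Multiplying each by 5 gives whole numbers: C 6.00, H 5.00
Empirical formula: C6H5
Empirical-formula mass = 77.11 g/mol; 154 ÷ 77.11 ≈ 2, so the molecular formula is C12H10.

C12H10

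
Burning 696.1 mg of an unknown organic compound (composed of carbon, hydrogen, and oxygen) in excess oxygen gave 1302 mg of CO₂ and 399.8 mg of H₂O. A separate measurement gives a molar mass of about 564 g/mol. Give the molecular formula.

C24H36O15

mol C = 1.302 g CO₂ ÷ 44.009 g/mol = 0.029585 mol
mol H = 2 × 0.3998 g H₂O ÷ 18.015 g/mol = 0.044385 mol
mass O = 0.6961 − (0.35534 + 0.044740) = 0.29602 g → mol O = 0.29602 ÷ 15.999 = 0.018502 mol
Divide by the smallest (0.018502 mol): C 1.599, H 2.399, O 1.000
Multiplying each by 5 gives whole numbers: C 7.99, H 11.99, O 5.00
Empirical formula: C8H12O5
Empirical-formula mass = 188.18 g/mol; 564 ÷ 188.18 ≈ 3, so the molecular formula is C24H36O15.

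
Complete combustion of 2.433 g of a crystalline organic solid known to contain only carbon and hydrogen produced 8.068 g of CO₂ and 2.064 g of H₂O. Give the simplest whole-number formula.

C4H5

mol C = 8.068 g CO₂ ÷ 44.009 g/mol = 0.18333 mol
mol H = 2 × 2.064 g H₂O ÷ 18.015 g/mol = 0.22914 mol
Divide by the smallest (0.18333 mol): C 1.000, H 1.250
Multiplying each by 4 gives whole numbers: C 4.00, H 5.00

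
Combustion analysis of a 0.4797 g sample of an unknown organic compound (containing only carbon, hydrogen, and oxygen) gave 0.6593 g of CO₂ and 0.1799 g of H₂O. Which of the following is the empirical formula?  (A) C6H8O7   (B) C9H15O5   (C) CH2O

(A) C6H8O7

mol C = 0.6593 g CO₂ ÷ 44.009 g/mol = 0.014981 mol
mol H = 2 × 0.1799 g H₂O ÷ 18.015 g/mol = 0.019972 mol
mass O = 0.4797 − (0.17994 + 0.020132) = 0.27963 g → mol O = 0.27963 ÷ 15.999 = 0.017478 mol
Divide by the smallest (0.014981 mol): C 1.000, H 1.333, O 1.167
Multiplying each by 6 gives whole numbers: C 6.00, H 8.00, O 7.00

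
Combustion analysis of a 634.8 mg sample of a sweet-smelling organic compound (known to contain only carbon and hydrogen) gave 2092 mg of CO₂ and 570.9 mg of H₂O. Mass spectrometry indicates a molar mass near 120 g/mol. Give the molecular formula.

mol C = 2.092 g CO₂ ÷ 44.009 g/mol = 0.047536 mol
mol H = 2 × 0.5709 g H₂O ÷ 18.015 g/mol = 0.063381 mol
Divide by the smallest (0.047536 mol): C 1.000, H 1.333
Multiplying each by 3 gives whole numbers: C 3.00, H 4.00
Empirical formula: C3H4
Empirical-formula mass = 40.06 g/mol; 120 ÷ 40.06 ≈ 3, so the molecular formula is C9H12.

C9H12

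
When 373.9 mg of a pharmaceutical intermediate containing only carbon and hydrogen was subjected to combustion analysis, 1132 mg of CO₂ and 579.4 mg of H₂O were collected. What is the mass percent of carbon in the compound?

82.63%

mol C = 1.132 g CO₂ ÷ 44.009 g/mol = 0.025722 mol
mol H = 2 × 0.5794 g H₂O ÷ 18.015 g/mol = 0.064324 mol
mass % C = 0.30895 g ÷ 0.3739 g × 100%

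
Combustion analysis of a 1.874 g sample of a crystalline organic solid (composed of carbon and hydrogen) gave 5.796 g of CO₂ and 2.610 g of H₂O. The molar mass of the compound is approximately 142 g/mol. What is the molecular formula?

C10H22

mol C = 5.796 g CO₂ ÷ 44.009 g/mol = 0.13170 mol
mol H = 2 × 2.610 g H₂O ÷ 18.015 g/mol = 0.28976 mol
Divide by the smallest (0.13170 mol): C 1.000, H 2.200
Multiplying each by 5 gives whole numbers: C 5.00, H 11.00
Empirical formula: C5H11
Empirical-formula mass = 71.14 g/mol; 142 ÷ 71.14 ≈ 2, so the molecular formula is C10H22.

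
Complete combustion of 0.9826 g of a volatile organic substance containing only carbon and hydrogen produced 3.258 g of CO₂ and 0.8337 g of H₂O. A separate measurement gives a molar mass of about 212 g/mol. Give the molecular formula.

C16H20

mol C = 3.258 g CO₂ ÷ 44.009 g/mol = 0.074030 mol
mol H = 2 × 0.8337 g H₂O ÷ 18.015 g/mol = 0.092556 mol
Divide by the smallest (0.074030 mol): C 1.000, H 1.250
Multiplying each by 4 gives whole numbers: C 4.00, H 5.00
Empirical formula: C4H5
Empirical-formula mass = 53.08 g/mol; 212 ÷ 53.08 ≈ 4, so the molecular formula is C16H20.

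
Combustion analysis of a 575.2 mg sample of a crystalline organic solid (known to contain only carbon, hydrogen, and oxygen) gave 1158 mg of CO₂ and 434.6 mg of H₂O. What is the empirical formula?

mol C = 1.158 g CO₂ ÷ 44.009 g/mol = 0.026313 mol
mol H = 2 × 0.4346 g H₂O ÷ 18.015 g/mol = 0.048249 mol
mass O = 0.5752 − (0.31604 + 0.048635) = 0.21052 g → mol O = 0.21052 ÷ 15.999 = 0.013158 mol
Divide by the smallest (0.013158 mol): C 2.000, H 3.667, O 1.000
Multiplying each by 3 gives whole numbers: C 6.00, H 11.00, O 3.00

C6H11O3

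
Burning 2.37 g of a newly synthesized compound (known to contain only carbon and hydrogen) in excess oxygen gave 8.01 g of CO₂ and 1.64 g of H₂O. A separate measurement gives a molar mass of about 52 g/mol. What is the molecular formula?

mol C = 8.01 g CO₂ ÷ 44.009 g/mol = 0.1820 mol
mol H = 2 × 1.64 g H₂O ÷ 18.015 g/mol = 0.1821 mol
Divide by the smallest (0.1820 mol): C 1.000, H 1.000
Empirical formula: CH
Empirical-formula mass = 13.02 g/mol; 52 ÷ 13.02 ≈ 4, so the molecular formula is C4H4.

C4H4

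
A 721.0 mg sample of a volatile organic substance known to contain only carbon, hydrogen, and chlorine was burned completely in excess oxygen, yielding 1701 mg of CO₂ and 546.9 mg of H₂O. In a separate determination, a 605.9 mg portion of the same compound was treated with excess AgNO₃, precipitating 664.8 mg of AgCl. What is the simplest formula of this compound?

mol C = 1.701 g CO₂ ÷ 44.009 g/mol = 0.038651 mol
mol H = 2 × 0.5469 g H₂O ÷ 18.015 g/mol = 0.060716 mol
From the AgCl data: mol Cl per gram of compound = (0.6648 ÷ 143.318) ÷ 0.6059 = 0.0076558 mol/g, so in the 0.7210 g combustion sample mol Cl = 0.0055198 mol
Divide by the smallest (0.0055198 mol): C 7.002, H 11.000, Cl 1.000

C7H11Cl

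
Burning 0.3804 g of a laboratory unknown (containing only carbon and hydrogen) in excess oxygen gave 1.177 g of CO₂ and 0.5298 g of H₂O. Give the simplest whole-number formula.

mol C = 1.177 g CO₂ ÷ 44.009 g/mol = 0.026745 mol
mol H = 2 × 0.5298 g H₂O ÷ 18.015 g/mol = 0.058818 mol
Divide by the smallest (0.026745 mol): C 1.000, H 2.199
Multiplying each by 5 gives whole numbers: C 5.00, H 11.00

C5H11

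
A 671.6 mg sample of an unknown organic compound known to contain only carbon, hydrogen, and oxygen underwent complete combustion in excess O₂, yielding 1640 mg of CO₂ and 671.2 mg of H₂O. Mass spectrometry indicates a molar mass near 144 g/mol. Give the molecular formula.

C8H16O2

mol C = 1.640 g CO₂ ÷ 44.009 g/mol = 0.037265 mol
mol H = 2 × 0.6712 g H₂O ÷ 18.015 g/mol = 0.074516 mol
mass O = 0.6716 − (0.44759 + 0.075112) = 0.14890 g → mol O = 0.14890 ÷ 15.999 = 0.0093066 mol
Divide by the smallest (0.0093066 mol): C 4.004, H 8.007, O 1.000
Empirical formula: C4H8O
Empirical-formula mass = 72.11 g/mol; 144 ÷ 72.11 ≈ 2, so the molecular formula is C8H16O2.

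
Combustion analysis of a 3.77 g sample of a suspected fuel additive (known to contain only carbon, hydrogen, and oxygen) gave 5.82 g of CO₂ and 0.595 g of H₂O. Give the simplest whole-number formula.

mol C = 5.82 g CO₂ ÷ 44.009 g/mol = 0.1322 mol
mol H = 2 × 0.595 g H₂O ÷ 18.015 g/mol = 0.06606 mol
mass O = 3.77 − (1.588 + 0.06658) = 2.115 g → mol O = 2.115 ÷ 15.999 = 0.1322 mol
Divide by the smallest (0.06606 mol): C 2.002, H 1.000, O 2.001

C2HO2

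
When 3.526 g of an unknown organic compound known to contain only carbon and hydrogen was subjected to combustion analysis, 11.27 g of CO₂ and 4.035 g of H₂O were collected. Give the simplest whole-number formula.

mol C = 11.27 g CO₂ ÷ 44.009 g/mol = 0.25608 mol
mol H = 2 × 4.035 g H₂O ÷ 18.015 g/mol = 0.44796 mol
Divide by the smallest (0.25608 mol): C 1.000, H 1.749
Multiplying each by 4 gives whole numbers: C 4.00, H 7.00

C4H7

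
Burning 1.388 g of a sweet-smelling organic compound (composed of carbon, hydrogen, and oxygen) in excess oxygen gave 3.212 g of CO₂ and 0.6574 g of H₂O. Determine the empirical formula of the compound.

mol C = 3.212 g CO₂ ÷ 44.009 g/mol = 0.072985 mol
mol H = 2 × 0.6574 g H₂O ÷ 18.015 g/mol = 0.072984 mol
mass O = 1.388 − (0.87662 + 0.073567) = 0.43781 g → mol O = 0.43781 ÷ 15.999 = 0.027365 mol
Divide by the smallest (0.027365 mol): C 2.667, H 2.667, O 1.000
Multiplying each by 3 gives whole numbers: C 8.00, H 8.00, O 3.00

C8H8O3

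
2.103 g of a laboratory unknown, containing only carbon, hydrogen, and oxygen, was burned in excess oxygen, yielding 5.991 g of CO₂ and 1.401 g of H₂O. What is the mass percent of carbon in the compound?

mol C = 5.991 g CO₂ ÷ 44.009 g/mol = 0.13613 mol
mol H = 2 × 1.401 g H₂O ÷ 18.015 g/mol = 0.15554 mol
mass O = 2.103 − (1.6351 + 0.15678) = 0.31115 g → mol O = 0.31115 ÷ 15.999 = 0.019448 mol
mass % C = 1.6351 g ÷ 2.103 g × 100%

77.75%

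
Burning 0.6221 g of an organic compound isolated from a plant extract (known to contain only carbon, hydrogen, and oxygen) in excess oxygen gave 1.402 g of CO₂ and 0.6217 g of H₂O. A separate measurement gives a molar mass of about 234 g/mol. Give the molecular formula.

C12H26O4

mol C = 1.402 g CO₂ ÷ 44.009 g/mol = 0.031857 mol
mol H = 2 × 0.6217 g H₂O ÷ 18.015 g/mol = 0.069020 mol
mass O = 0.6221 − (0.38264 + 0.069572) = 0.16989 g → mol O = 0.16989 ÷ 15.999 = 0.010619 mol
Divide by the smallest (0.010619 mol): C 3.000, H 6.500, O 1.000
Multiplying each by 2 gives whole numbers: C 6.00, H 13.00, O 2.00
Empirical formula: C6H13O2
Empirical-formula mass = 117.17 g/mol; 234 ÷ 117.17 ≈ 2, so the molecular formula is C12H26O4.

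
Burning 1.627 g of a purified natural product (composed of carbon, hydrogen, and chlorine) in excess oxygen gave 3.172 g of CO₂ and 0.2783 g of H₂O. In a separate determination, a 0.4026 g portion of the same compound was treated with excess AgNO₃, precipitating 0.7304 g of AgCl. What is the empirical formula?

mol C = 3.172 g CO₂ ÷ 44.009 g/mol = 0.072076 mol
mol H = 2 × 0.2783 g H₂O ÷ 18.015 g/mol = 0.030896 mol
From the AgCl data: mol Cl per gram of compound = (0.7304 ÷ 143.318) ÷ 0.4026 = 0.012659 mol/g, so in the 1.627 g combustion sample mol Cl = 0.020596 mol
Divide by the smallest (0.020596 mol): C 3.500, H 1.500, Cl 1.000
Multiplying each by 2 gives whole numbers: C 7.00, H 3.00, Cl 2.00

C7H3Cl2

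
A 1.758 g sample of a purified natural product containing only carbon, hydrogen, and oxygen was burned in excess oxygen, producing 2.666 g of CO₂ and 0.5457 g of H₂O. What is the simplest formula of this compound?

mol C = 2.666 g CO₂ ÷ 44.009 g/mol = 0.060579 mol
mol H = 2 × 0.5457 g H₂O ÷ 18.015 g/mol = 0.060583 mol
mass O = 1.758 − (0.72761 + 0.061068) = 0.96932 g → mol O = 0.96932 ÷ 15.999 = 0.060587 mol
Divide by the smallest (0.060579 mol): C 1.000, H 1.000, O 1.000

CHO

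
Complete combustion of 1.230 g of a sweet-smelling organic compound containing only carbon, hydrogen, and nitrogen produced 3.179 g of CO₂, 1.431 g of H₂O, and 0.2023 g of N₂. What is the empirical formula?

mol C = 3.179 g CO₂ ÷ 44.009 g/mol = 0.072235 mol
mol H = 2 × 1.431 g H₂O ÷ 18.015 g/mol = 0.15887 mol
mol N = 2 × 0.2023 g N₂ ÷ 28.014 g/mol = 0.014443 mol
Divide by the smallest (0.014443 mol): C 5.001, H 11.000, N 1.000

C5H11N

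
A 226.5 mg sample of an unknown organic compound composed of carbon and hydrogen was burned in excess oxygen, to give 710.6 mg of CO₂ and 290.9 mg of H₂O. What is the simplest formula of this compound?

CH2

mol C = 0.7106 g CO₂ ÷ 44.009 g/mol = 0.016147 mol
mol H = 2 × 0.2909 g H₂O ÷ 18.015 g/mol = 0.032295 mol
Divide by the smallest (0.016147 mol): C 1.000, H 2.000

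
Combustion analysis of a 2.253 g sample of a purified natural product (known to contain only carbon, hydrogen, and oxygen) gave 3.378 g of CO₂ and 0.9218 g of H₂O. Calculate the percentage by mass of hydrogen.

4.58%

mol C = 3.378 g CO₂ ÷ 44.009 g/mol = 0.076757 mol
mol H = 2 × 0.9218 g H₂O ÷ 18.015 g/mol = 0.10234 mol
mass O = 2.253 − (0.92193 + 0.10316) = 1.2279 g → mol O = 1.2279 ÷ 15.999 = 0.076750 mol
mass % H = 0.10316 g ÷ 2.253 g × 100%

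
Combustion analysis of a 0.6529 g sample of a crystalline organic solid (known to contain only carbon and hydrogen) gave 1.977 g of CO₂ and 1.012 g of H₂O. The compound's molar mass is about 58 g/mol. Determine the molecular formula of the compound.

mol C = 1.977 g CO₂ ÷ 44.009 g/mol = 0.044923 mol
mol H = 2 × 1.012 g H₂O ÷ 18.015 g/mol = 0.11235 mol
Divide by the smallest (0.044923 mol): C 1.000, H 2.501
Multiplying each by 2 gives whole numbers: C 2.00, H 5.00
Empirical formula: C2H5
Empirical-formula mass = 29.06 g/mol; 58 ÷ 29.06 ≈ 2, so the molecular formula is C4H10.

C4H10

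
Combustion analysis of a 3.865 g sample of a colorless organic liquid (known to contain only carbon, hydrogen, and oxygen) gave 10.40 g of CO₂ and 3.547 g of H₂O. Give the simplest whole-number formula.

C6H10O

mol C = 10.40 g CO₂ ÷ 44.009 g/mol = 0.23632 mol
mol H = 2 × 3.547 g H₂O ÷ 18.015 g/mol = 0.39378 mol
mass O = 3.865 − (2.8384 + 0.39693) = 0.62968 g → mol O = 0.62968 ÷ 15.999 = 0.039358 mol
Divide by the smallest (0.039358 mol): C 6.004, H 10.005, O 1.000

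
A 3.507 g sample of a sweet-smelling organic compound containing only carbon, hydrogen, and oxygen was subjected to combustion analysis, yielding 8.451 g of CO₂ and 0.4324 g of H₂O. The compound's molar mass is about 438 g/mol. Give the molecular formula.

mol C = 8.451 g CO₂ ÷ 44.009 g/mol = 0.19203 mol
mol H = 2 × 0.4324 g H₂O ÷ 18.015 g/mol = 0.048004 mol
mass O = 3.507 − (2.3065 + 0.048388) = 1.1522 g → mol O = 1.1522 ÷ 15.999 = 0.072014 mol
Divide by the smallest (0.048004 mol): C 4.000, H 1.000, O 1.500
Multiplying each by 2 gives whole numbers: C 8.00, H 2.00, O 3.00
Empirical formula: C8H2O3
Empirical-formula mass = 146.10 g/mol; 438 ÷ 146.10 ≈ 3, so the molecular formula is C24H6O9.

C24H6O9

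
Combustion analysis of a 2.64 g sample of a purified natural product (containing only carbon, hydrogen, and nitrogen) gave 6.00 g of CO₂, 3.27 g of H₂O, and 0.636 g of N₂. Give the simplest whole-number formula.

C3H8N

mol C = 6.00 g CO₂ ÷ 44.009 g/mol = 0.1363 mol
mol H = 2 × 3.27 g H₂O ÷ 18.015 g/mol = 0.3630 mol
mol N = 2 × 0.636 g N₂ ÷ 28.014 g/mol = 0.04541 mol
Divide by the smallest (0.04541 mol): C 3.003, H 7.995, N 1.000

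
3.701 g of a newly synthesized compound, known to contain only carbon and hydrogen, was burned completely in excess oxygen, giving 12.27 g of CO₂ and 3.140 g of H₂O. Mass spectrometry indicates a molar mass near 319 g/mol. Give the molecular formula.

mol C = 12.27 g CO₂ ÷ 44.009 g/mol = 0.27881 mol
mol H = 2 × 3.140 g H₂O ÷ 18.015 g/mol = 0.34860 mol
Divide by the smallest (0.27881 mol): C 1.000, H 1.250
Multiplying each by 4 gives whole numbers: C 4.00, H 5.00
Empirical formula: C4H5
Empirical-formula mass = 53.08 g/mol; 319 ÷ 53.08 ≈ 6, so the molecular formula is C24H30.

C24H30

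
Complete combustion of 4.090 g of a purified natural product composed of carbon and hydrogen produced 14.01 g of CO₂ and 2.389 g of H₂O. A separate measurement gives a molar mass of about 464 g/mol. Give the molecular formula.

mol C = 14.01 g CO₂ ÷ 44.009 g/mol = 0.31834 mol
mol H = 2 × 2.389 g H₂O ÷ 18.015 g/mol = 0.26522 mol
Divide by the smallest (0.26522 mol): C 1.200, H 1.000
Multiplying each by 5 gives whole numbers: C 6.00, H 5.00
Empirical formula: C6H5
Empirical-formula mass = 77.11 g/mol; 464 ÷ 77.11 ≈ 6, so the molecular formula is C36H30.

C36H30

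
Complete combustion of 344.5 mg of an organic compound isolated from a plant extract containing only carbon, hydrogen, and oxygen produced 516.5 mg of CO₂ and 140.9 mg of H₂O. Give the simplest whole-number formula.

C3H4O3

mol C = 0.5165 g CO₂ ÷ 44.009 g/mol = 0.011736 mol
mol H = 2 × 0.1409 g H₂O ÷ 18.015 g/mol = 0.015643 mol
mass O = 0.3445 − (0.14096 + 0.015768) = 0.18777 g → mol O = 0.18777 ÷ 15.999 = 0.011736 mol
Divide by the smallest (0.011736 mol): C 1.000, H 1.333, O 1.000
Multiplying each by 3 gives whole numbers: C 3.00, H 4.00, O 3.00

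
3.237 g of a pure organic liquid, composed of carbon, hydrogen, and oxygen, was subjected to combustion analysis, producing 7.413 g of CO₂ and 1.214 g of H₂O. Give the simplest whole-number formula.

C5H4O2

mol C = 7.413 g CO₂ ÷ 44.009 g/mol = 0.16844 mol
mol H = 2 × 1.214 g H₂O ÷ 18.015 g/mol = 0.13478 mol
mass O = 3.237 − (2.0232 + 0.13585) = 1.0780 g → mol O = 1.0780 ÷ 15.999 = 0.067378 mol
Divide by the smallest (0.067378 mol): C 2.500, H 2.000, O 1.000
Multiplying each by 2 gives whole numbers: C 5.00, H 4.00, O 2.00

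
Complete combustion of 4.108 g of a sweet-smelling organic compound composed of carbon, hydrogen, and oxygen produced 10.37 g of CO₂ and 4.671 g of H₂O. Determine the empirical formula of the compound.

mol C = 10.37 g CO₂ ÷ 44.009 g/mol = 0.23563 mol
mol H = 2 × 4.671 g H₂O ÷ 18.015 g/mol = 0.51857 mol
mass O = 4.108 − (2.8302 + 0.52272) = 0.75509 g → mol O = 0.75509 ÷ 15.999 = 0.047196 mol
Divide by the smallest (0.047196 mol): C 4.993, H 10.988, O 1.000

C5H11O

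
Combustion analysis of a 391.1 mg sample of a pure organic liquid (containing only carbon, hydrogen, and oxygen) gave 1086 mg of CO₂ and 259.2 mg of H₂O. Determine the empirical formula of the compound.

mol C = 1.086 g CO₂ ÷ 44.009 g/mol = 0.024677 mol
mol H = 2 × 0.2592 g H₂O ÷ 18.015 g/mol = 0.028776 mol
mass O = 0.3911 − (0.29639 + 0.029006) = 0.065701 g → mol O = 0.065701 ÷ 15.999 = 0.0041066 mol
Divide by the smallest (0.0041066 mol): C 6.009, H 7.007, O 1.000

C6H7O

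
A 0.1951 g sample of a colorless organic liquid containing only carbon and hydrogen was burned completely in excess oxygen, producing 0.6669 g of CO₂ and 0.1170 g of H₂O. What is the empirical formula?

C7H6

mol C = 0.6669 g CO₂ ÷ 44.009 g/mol = 0.015154 mol
mol H = 2 × 0.1170 g H₂O ÷ 18.015 g/mol = 0.012989 mol
Divide by the smallest (0.012989 mol): C 1.167, H 1.000
Multiplying each by 6 gives whole numbers: C 7.00, H 6.00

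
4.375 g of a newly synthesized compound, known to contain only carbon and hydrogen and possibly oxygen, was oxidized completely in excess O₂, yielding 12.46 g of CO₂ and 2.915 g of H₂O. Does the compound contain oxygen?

mol C = 12.46 g CO₂ ÷ 44.009 g/mol = 0.28312 mol
mol H = 2 × 2.915 g H₂O ÷ 18.015 g/mol = 0.32362 mol
C and H account for only 3.7268 g of the 4.375 g sample; the remaining 0.64819 g must be oxygen.

yes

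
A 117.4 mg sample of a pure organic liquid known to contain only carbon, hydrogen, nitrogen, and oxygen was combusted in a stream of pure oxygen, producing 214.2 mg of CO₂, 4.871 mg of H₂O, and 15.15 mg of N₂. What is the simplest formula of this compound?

C9HN2O5

mol C = 0.2142 g CO₂ ÷ 44.009 g/mol = 0.0048672 mol
mol H = 2 × 0.004871 g H₂O ÷ 18.015 g/mol = 0.00054077 mol
mol N = 2 × 0.01515 g N₂ ÷ 28.014 g/mol = 0.0010816 mol
mass O = 0.1174 − (0.058460 + 0.00054510 + 0.015150) = 0.043245 g → mol O = 0.043245 ÷ 15.999 = 0.0027030 mol
Divide by the smallest (0.00054077 mol): C 9.000, H 1.000, N 2.000, O 4.998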